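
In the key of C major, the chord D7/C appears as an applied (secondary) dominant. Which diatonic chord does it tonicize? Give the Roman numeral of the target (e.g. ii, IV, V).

V

The chord is a dominant seventh chord on D.
A dominant resolves down a perfect fifth: D → G. In C major, G is scale degree 5, i.e. V.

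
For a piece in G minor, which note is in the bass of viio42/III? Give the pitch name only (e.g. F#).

Gb

The applied chord viio42/III is rooted on A: A-C-Eb-Gb.
The figure 42 means third inversion — the seventh is in the bass.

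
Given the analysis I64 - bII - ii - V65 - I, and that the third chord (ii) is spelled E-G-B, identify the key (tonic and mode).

ii is given as E-G-B — a minor triad with root E.
Counting down one scale step from E places the tonic on D; a minor triad on degree 2 is diatonic only in major.

D major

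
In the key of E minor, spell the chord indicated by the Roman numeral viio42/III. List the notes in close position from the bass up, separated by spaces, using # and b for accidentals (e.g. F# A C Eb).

Eb F# A C

The slash marks an applied leading-tone chord: viio of III. In E minor, III is G, so the leading tone to it is F#, a half step below.
Building a fully diminished seventh chord on F# gives F#-A-C-Eb.
The figured bass 42 indicates third inversion, placing the seventh (Eb) in the bass: Eb-F#-A-C.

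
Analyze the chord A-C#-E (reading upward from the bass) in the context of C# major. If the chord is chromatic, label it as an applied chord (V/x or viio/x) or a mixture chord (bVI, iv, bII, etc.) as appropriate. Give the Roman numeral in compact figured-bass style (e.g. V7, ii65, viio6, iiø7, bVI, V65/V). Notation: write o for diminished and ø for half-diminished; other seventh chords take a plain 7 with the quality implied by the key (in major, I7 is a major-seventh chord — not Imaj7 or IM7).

The pitches A-C#-E form a major triad rooted on A.
A is the lowered sixth degree of C# major (diatonic 6 would be A#). This is a major triad on the lowered sixth degree, borrowed from the parallel minor.

bVI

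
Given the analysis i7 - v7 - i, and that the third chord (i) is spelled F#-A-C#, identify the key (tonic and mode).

F# minor

i is given as F#-A-C# — a minor triad with root F#.
If F# is scale degree 1 and the mode makes that degree carry a minor triad, the tonic is F# and the mode is minor.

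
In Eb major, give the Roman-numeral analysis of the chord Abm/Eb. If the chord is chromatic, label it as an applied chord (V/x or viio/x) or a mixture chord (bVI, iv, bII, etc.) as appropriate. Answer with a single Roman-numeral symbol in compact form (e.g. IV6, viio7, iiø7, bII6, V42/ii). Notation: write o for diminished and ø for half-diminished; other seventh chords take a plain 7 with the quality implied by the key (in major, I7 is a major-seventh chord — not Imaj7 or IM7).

The pitches Ab-Cb-Eb form a minor triad rooted on Ab.
Ab is the fourth degree of Eb major. This is the minor subdominant, borrowed from the parallel minor.
With Eb in the bass the chord is in second inversion, so the figured bass is 64.

iv64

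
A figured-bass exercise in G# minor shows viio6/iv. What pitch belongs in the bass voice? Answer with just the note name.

The applied chord viio6/iv is rooted on B#: B#-D#-F#.
The figure 6 means first inversion — the third is in the bass.

D#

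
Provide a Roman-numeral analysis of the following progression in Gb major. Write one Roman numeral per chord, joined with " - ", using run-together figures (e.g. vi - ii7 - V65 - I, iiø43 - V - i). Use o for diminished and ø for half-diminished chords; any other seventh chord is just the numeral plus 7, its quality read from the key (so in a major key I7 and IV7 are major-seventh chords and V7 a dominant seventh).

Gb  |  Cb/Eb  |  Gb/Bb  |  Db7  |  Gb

I - IV6 - I6 - V7 - I

Gb: major triad on Gb = scale degree 1 → I.
Cb/Eb: major triad on Cb = scale degree 4 → IV6.
Gb/Bb has root Gb, degree 1 in Gb major, so I6.
Db7: dominant seventh chord on Db = scale degree 5 → V7.
Gb: major triad on Gb = scale degree 1 → I.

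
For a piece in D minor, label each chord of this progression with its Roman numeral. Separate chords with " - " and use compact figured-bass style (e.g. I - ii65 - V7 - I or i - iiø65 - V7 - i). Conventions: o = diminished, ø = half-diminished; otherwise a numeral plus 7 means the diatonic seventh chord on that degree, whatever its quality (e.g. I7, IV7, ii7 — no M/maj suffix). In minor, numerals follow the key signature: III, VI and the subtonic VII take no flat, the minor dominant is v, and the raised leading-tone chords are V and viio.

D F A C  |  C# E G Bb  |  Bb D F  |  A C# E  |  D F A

D-F-A-C: minor seventh chord on D = scale degree 1 → i7.
C#-E-G-Bb: root C# is the leading tone; fully diminished seventh chord there is viio7.
Bb-D-F has root Bb, degree 6 in D minor, so VI.
A-C#-E: major triad on A = scale degree 5 → V.
D-F-A has root D, degree 1 in D minor, so i.

i7 - viio7 - VI - V - i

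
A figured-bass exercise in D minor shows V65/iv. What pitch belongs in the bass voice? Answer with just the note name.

The applied chord V65/iv is rooted on D: D-F#-A-C.
The figure 65 means first inversion — the third is in the bass.

F#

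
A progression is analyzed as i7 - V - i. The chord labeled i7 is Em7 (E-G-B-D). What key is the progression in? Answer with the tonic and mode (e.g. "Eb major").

i7 is given as E-G-B-D — a minor seventh chord with root E.
If E is scale degree 1 and the mode makes that degree carry a minor seventh chord, the tonic is E and the mode is minor.

E minor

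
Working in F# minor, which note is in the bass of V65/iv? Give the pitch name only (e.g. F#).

A#

The applied chord V65/iv is rooted on F#: F#-A#-C#-E.
The figure 65 means first inversion — the third is in the bass.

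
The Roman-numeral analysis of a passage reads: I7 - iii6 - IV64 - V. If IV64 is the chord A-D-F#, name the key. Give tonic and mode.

IV64 is given as A-D-F# — a major triad with root D.
Counting down 3 scale steps from D places the tonic on A; a major triad on degree 4 is diatonic only in major.

A major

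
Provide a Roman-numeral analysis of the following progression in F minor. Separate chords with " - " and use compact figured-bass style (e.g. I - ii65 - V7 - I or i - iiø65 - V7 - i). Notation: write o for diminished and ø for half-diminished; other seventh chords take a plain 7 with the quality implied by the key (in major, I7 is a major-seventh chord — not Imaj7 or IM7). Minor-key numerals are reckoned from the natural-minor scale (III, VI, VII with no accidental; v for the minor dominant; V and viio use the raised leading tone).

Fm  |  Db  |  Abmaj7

i - VI - III7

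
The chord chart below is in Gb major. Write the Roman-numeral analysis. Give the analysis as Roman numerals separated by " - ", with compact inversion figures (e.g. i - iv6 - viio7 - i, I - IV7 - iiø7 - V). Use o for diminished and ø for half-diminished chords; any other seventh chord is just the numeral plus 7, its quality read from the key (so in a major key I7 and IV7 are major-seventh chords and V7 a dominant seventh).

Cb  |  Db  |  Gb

IV - V - I

Cb: major triad on Cb = scale degree 4 → IV.
Db: root Db is the dominant; major triad there is V.
Gb: major triad on Gb = scale degree 1 → I.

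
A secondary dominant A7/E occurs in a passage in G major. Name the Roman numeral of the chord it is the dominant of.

The chord is a dominant seventh chord on A.
A dominant resolves down a perfect fifth: A → D. In G major, D is scale degree 5, i.e. V.

V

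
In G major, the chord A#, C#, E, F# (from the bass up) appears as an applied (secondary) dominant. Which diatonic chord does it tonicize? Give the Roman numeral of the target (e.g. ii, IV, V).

iii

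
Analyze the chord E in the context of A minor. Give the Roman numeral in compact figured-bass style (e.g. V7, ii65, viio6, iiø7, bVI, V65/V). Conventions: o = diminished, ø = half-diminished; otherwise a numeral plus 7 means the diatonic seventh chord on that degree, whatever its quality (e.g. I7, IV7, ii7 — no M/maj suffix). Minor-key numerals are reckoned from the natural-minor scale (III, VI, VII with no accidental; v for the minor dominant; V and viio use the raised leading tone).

V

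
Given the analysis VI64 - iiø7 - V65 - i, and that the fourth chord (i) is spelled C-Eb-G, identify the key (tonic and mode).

C minor

i is given as C-Eb-G — a minor triad with root C.
If C is scale degree 1 and the mode makes that degree carry a minor triad, the tonic is C and the mode is minor.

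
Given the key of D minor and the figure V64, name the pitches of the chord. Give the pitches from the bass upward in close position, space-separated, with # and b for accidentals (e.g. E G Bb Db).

E A C#

In D minor, the fifth degree is A. The dominant is major (leading tone raised), so V is a major triad.
That chord is spelled A-C#-E.
With the 64 figure the chord is in second inversion; from the bass E upward in close position it reads E-A-C#.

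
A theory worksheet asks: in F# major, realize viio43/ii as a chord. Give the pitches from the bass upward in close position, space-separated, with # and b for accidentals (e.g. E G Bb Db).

C# E F## A#

viio43/ii is a secondary leading-tone chord. The target ii is G# in F# major; the applied chord is rooted a semitone below, on F##.
Building a fully diminished seventh chord on F## gives F##-A#-C#-E.
With the 43 figure the chord is in second inversion; from the bass C# upward in close position it reads C#-E-F##-A#.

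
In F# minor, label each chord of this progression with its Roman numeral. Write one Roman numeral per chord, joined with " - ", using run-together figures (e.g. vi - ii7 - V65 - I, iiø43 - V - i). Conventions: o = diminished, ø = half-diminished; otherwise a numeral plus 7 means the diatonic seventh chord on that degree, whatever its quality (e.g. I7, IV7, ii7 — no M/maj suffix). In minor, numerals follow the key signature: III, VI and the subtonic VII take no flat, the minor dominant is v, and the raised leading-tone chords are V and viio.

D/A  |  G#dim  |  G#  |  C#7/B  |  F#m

D/A: major triad on D = scale degree 6 → VI64.
G#dim: root G# is the supertonic; diminished triad there is iio.
G# is the secondary dominant of V (major triad on G#): V/V.
C#7/B has root C#, degree 5 in F# minor, so V42.
F#m has root F#, degree 1 in F# minor, so i.

VI64 - iio - V/V - V42 - i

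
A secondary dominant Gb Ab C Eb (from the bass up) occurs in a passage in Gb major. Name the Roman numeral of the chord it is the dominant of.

V

The chord is a dominant seventh chord on Ab.
A dominant resolves down a perfect fifth: Ab → Db. In Gb major, Db is scale degree 5, i.e. V.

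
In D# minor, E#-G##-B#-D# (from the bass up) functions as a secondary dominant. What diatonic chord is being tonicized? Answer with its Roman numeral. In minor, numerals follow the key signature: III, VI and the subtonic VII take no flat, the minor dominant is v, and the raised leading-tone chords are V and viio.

V

The chord is a dominant seventh chord on E#.
A dominant resolves down a perfect fifth: E# → A#. In D# minor, A# is scale degree 5, i.e. V.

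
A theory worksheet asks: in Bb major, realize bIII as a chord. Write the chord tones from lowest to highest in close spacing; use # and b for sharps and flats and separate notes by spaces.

Db F Ab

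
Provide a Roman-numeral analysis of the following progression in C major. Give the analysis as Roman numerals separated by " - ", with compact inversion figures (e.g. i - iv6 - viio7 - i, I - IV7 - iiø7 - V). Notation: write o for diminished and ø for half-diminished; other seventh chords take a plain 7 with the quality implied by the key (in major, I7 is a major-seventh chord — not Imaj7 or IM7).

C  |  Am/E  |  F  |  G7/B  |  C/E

C: major triad on C = scale degree 1 → I.
Am/E has root A, degree 6 in C major, so vi64.
F: major triad on F = scale degree 4 → IV.
G7/B: dominant seventh chord on G = scale degree 5 → V65.
C/E: root C is the tonic; major triad there is I6.

I - vi64 - IV - V65 - I6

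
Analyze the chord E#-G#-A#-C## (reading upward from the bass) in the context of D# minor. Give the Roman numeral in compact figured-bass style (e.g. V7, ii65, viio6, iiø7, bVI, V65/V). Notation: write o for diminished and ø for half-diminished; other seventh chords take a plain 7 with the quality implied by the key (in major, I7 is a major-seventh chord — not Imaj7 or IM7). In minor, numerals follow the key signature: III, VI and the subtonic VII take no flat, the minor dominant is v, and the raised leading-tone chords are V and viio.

V43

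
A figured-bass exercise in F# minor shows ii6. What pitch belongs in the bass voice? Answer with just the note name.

B

ii in F# minor has root G#; the chord is G#-B-D#.
The figure 6 means first inversion — the third is in the bass.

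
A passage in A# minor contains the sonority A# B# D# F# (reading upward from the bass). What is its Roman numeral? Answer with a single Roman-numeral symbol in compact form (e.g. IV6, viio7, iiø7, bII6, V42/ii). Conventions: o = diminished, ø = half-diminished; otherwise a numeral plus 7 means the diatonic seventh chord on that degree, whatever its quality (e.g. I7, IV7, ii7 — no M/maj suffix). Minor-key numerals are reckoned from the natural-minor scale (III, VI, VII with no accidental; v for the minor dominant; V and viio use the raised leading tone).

iiø42

The pitches B#-D#-F#-A# form a half-diminished seventh chord rooted on B#.
In A# minor, B# is the supertonic; the diatonic half-diminished seventh chord there is iiø7.
With A# in the bass the chord is in third inversion, so the figured bass is 42.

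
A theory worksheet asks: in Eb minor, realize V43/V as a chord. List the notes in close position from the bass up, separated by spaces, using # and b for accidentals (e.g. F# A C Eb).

C Eb F A

V43/V is a secondary dominant — the dominant seventh of V. V in Eb minor is Bb, so the applied chord's root is F, a perfect fifth above.
Building a dominant seventh chord on F gives F-A-C-Eb.
The figured bass 43 indicates second inversion, placing the fifth (C) in the bass: C-Eb-F-A.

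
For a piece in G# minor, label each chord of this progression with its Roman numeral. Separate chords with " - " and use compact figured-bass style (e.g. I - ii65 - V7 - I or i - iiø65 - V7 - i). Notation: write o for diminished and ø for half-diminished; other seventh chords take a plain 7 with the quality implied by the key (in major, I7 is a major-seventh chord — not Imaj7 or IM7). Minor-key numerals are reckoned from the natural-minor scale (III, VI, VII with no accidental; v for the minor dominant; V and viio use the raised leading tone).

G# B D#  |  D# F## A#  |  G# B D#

i - V - i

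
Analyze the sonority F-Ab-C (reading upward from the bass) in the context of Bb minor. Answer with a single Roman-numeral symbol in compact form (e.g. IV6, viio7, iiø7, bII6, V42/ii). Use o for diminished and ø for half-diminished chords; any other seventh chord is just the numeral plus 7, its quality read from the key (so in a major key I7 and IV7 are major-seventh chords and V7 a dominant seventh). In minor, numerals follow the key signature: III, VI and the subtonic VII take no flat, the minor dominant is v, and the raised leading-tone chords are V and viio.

v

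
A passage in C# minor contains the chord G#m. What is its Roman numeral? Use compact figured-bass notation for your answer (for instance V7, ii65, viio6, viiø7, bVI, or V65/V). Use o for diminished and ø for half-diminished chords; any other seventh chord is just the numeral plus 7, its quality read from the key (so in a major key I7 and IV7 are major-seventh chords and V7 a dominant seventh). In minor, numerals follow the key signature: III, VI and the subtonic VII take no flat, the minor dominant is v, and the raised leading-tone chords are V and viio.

The pitches G#-B-D# form a minor triad rooted on G#.
In C# minor, G# is the dominant; the diatonic minor triad there is v.

v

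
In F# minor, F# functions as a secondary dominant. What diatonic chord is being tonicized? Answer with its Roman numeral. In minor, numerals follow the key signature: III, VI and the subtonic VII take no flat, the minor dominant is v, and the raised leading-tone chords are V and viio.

iv

The chord is a major triad on F#.
A dominant resolves down a perfect fifth: F# → B. In F# minor, B is scale degree 4, i.e. iv.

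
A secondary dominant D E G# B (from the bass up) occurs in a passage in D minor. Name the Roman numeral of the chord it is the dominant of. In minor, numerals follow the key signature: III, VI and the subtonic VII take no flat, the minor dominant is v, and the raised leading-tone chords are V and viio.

The chord is a dominant seventh chord on E.
A dominant resolves down a perfect fifth: E → A. In D minor, A is scale degree 5, i.e. V.

V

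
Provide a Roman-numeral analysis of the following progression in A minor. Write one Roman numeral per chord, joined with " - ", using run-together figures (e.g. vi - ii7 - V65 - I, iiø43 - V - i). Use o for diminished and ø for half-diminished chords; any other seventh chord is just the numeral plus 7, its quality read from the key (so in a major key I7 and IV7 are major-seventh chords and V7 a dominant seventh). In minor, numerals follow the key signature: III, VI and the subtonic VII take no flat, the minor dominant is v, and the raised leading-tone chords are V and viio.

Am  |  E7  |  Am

Am: minor triad on A = scale degree 1 → i.
E7: dominant seventh chord on E = scale degree 5 → V7.
Am: minor triad on A = scale degree 1 → i.

i - V7 - i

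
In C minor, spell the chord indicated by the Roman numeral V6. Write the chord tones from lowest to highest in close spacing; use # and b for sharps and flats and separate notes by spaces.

In C minor, the fifth degree is G. The dominant is major (leading tone raised), so V is a major triad.
Stacking thirds from G gives G-B-D.
With the 6 figure the chord is in first inversion; from the bass B upward in close position it reads B-D-G.

B D G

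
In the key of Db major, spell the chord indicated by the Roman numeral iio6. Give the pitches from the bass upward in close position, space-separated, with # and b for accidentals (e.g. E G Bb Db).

Scale degree 2 in Db major is Eb; here the chord built on it is altered to a diminished triad. iio6 is the diminished supertonic triad, borrowed from the parallel minor.
So the chord is Eb-Gb-Bbb.
The figured bass 6 indicates first inversion, placing the third (Gb) in the bass: Gb-Bbb-Eb.

Gb Bbb Eb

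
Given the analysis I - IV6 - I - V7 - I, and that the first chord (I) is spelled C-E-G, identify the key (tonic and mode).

C major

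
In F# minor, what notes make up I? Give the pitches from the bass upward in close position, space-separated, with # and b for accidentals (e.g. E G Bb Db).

I is the major tonic (Picardy third), borrowed from the parallel major. In F# minor that root is F#.
So the chord is F#-A#-C#, a major triad.

F# A# C#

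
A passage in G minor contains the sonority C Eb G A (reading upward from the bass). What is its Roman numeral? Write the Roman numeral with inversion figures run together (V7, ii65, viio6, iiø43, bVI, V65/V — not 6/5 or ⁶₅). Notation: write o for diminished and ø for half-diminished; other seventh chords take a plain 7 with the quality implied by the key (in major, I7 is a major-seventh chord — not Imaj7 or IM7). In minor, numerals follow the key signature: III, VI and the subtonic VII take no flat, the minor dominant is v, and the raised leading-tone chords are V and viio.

iiø65

The pitches A-C-Eb-G form a half-diminished seventh chord rooted on A.
In G minor, A is the supertonic; the diatonic half-diminished seventh chord there is iiø7.
With C in the bass the chord is in first inversion, so the figured bass is 65.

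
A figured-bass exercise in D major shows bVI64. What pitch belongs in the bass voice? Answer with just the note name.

bVI in D major has root Bb; the chord is Bb-D-F.
The figure 64 means second inversion — the fifth is in the bass.

F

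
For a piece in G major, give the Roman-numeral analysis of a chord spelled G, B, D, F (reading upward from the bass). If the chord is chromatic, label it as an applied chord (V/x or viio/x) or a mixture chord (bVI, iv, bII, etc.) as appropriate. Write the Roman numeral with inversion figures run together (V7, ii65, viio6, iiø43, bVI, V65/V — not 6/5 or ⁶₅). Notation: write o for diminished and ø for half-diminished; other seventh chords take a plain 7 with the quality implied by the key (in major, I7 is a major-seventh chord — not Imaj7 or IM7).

Stacked in thirds the chord is G-B-D-F: a dominant seventh chord on G.
G is not a diatonic chord root with this quality in G major, but it lies a perfect fifth above C (IV), so the chord functions as an applied dominant of IV.

V7/IV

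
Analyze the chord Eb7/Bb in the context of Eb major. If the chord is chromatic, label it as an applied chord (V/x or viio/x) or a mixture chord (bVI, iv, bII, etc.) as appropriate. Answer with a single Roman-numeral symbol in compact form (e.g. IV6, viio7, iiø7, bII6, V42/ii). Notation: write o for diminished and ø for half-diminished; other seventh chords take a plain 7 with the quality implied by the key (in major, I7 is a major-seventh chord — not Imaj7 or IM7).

V43/IV

The pitches Eb-G-Bb-Db form a dominant seventh chord rooted on Eb.
Eb is not a diatonic chord root with this quality in Eb major, but it lies a perfect fifth above Ab (IV), so the chord functions as an applied dominant of IV.
With Bb in the bass the chord is in second inversion, so the figured bass is 43.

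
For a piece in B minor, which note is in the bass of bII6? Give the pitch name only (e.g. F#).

bII in B minor has root C; the chord is C-E-G.
The figure 6 means first inversion — the third is in the bass.

E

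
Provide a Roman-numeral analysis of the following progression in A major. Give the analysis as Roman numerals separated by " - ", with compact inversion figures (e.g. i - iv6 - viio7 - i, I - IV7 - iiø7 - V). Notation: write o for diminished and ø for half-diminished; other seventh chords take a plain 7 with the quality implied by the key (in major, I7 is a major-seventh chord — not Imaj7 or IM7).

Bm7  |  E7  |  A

Bm7: root B is the supertonic; minor seventh chord there is ii7.
E7 has root E, degree 5 in A major, so V7.
A: major triad on A = scale degree 1 → I.

ii7 - V7 - I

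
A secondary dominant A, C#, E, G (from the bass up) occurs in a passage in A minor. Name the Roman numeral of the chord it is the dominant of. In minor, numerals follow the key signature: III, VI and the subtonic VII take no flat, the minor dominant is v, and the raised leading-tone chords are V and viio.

The chord is a dominant seventh chord on A.
A dominant resolves down a perfect fifth: A → D. In A minor, D is scale degree 4, i.e. iv.

iv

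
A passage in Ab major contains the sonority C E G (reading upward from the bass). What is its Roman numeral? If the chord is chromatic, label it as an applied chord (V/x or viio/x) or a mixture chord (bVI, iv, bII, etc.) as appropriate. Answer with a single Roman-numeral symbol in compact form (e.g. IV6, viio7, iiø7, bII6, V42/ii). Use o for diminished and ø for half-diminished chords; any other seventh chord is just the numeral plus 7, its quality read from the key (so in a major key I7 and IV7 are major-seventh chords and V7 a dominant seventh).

The pitches C-E-G form a major triad rooted on C.
C is not a diatonic chord root with this quality in Ab major, but it lies a perfect fifth above F (vi), so the chord functions as an applied dominant of vi.

V/vi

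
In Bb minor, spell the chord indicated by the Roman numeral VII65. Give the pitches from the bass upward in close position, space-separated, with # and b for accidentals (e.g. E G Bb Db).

The numeral's case and figure indicate a dominant seventh chord. In Bb minor its root, the subtonic, is Ab.
That chord is spelled Ab-C-Eb-Gb.
The figured bass 65 indicates first inversion, placing the third (C) in the bass: C-Eb-Gb-Ab.

C Eb Gb Ab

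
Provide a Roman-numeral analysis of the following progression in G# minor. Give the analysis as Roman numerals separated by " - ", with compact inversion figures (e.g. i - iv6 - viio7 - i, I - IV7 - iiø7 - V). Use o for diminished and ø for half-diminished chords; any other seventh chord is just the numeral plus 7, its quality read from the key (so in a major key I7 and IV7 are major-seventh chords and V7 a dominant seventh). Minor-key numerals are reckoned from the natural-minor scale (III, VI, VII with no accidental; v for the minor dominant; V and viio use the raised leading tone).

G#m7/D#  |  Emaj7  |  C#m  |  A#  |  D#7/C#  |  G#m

i43 - VI7 - iv - V/V - V42 - i

G#m7/D#: root G# is the tonic; minor seventh chord there is i43.
Emaj7: major seventh chord on E = scale degree 6 → VI7.
C#m has root C#, degree 4 in G# minor, so iv.
A# is the secondary dominant of V (major triad on A#): V/V.
D#7/C#: root D# is the dominant; dominant seventh chord there is V42.
G#m: minor triad on G# = scale degree 1 → i.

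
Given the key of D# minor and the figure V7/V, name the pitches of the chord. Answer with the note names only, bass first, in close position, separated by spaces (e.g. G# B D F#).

The slash means an applied dominant: we want the dominant of V. In D# minor, V is A# major, and its dominant is built on E#.
Building a dominant seventh chord on E# gives E#-G##-B#-D#.

E# G## B# D#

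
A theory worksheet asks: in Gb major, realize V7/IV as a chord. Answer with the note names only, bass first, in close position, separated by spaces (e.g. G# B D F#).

Gb Bb Db Fb

V7/IV is a secondary dominant — the dominant seventh of IV. IV in Gb major is Cb, so the applied chord's root is Gb, a perfect fifth above.
Building a dominant seventh chord on Gb gives Gb-Bb-Db-Fb.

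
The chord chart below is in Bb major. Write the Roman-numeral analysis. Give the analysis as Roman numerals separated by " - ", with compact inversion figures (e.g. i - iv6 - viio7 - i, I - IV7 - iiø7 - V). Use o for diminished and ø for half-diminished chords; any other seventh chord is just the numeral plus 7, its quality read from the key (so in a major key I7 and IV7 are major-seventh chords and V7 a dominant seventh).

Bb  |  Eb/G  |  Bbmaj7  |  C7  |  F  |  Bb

I - IV6 - I7 - V7/V - V - I

Bb: major triad on Bb = scale degree 1 → I.
Eb/G has root Eb, degree 4 in Bb major, so IV6.
Bbmaj7 has root Bb, degree 1 in Bb major, so I7.
C7 is the secondary dominant of V (dominant seventh chord on C): V7/V.
F: major triad on F = scale degree 5 → V.
Bb: major triad on Bb = scale degree 1 → I.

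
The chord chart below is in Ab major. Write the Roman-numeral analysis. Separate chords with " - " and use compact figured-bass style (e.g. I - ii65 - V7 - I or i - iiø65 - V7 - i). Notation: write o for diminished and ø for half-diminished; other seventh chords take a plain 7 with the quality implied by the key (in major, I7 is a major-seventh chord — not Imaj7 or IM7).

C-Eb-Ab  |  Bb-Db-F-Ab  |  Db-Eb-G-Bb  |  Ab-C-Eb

I6 - ii7 - V42 - I

C-Eb-Ab has root Ab, degree 1 in Ab major, so I6.
Bb-Db-F-Ab: minor seventh chord on Bb = scale degree 2 → ii7.
Db-Eb-G-Bb: root Eb is the dominant; dominant seventh chord there is V42.
Ab-C-Eb: major triad on Ab = scale degree 1 → I.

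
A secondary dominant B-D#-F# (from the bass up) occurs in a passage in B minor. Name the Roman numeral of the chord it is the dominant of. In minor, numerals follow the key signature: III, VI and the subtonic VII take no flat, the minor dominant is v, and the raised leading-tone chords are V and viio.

iv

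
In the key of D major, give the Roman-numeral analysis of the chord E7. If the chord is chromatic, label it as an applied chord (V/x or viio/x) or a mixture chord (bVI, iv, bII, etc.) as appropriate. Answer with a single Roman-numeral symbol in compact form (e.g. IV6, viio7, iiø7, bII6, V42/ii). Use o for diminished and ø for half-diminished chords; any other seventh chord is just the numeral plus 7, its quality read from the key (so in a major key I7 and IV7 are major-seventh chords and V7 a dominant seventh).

The pitches E-G#-B-D form a dominant seventh chord rooted on E.
E is not a diatonic chord root with this quality in D major, but it lies a perfect fifth above A (V), so the chord functions as an applied dominant of V.

V7/V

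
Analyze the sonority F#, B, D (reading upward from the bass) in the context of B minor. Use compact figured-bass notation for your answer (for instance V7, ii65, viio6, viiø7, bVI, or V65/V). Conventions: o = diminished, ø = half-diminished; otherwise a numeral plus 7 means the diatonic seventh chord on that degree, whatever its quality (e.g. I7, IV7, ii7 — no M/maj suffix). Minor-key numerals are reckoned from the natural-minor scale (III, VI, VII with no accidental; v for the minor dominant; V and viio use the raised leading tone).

i64

The pitches B-D-F# form a minor triad rooted on B.
In B minor, B is the tonic; the diatonic minor triad there is i.
With F# in the bass the chord is in second inversion, so the figured bass is 64.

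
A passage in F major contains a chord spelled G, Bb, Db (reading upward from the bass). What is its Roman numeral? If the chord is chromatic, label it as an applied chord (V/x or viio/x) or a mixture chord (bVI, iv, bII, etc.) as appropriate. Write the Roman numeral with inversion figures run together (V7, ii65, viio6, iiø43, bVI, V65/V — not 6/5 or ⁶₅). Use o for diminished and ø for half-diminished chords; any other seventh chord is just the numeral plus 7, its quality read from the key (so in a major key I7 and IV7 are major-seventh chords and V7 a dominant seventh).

iio

The pitches G-Bb-Db form a diminished triad rooted on G.
G is the second degree of F major. This is the diminished supertonic triad, borrowed from the parallel minor.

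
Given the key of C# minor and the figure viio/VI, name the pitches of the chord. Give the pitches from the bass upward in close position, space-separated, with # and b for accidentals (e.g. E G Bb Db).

viio/VI is a secondary leading-tone chord. The target VI is A in C# minor; the applied chord is rooted a semitone below, on G#.
Building a diminished triad on G# gives G#-B-D.

G# B D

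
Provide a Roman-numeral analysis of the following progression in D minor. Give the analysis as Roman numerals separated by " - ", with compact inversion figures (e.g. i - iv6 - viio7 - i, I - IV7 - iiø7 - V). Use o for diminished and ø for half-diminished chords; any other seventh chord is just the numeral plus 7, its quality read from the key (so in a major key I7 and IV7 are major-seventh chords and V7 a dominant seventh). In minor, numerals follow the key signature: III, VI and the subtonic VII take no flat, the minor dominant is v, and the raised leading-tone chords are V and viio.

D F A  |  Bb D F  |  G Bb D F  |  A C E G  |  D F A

D-F-A: root D is the tonic; minor triad there is i.
Bb-D-F has root Bb, degree 6 in D minor, so VI.
G-Bb-D-F: root G is the subdominant; minor seventh chord there is iv7.
A-C-E-G: root A is the dominant; minor seventh chord there is v7.
D-F-A: minor triad on D = scale degree 1 → i.

i - VI - iv7 - v7 - i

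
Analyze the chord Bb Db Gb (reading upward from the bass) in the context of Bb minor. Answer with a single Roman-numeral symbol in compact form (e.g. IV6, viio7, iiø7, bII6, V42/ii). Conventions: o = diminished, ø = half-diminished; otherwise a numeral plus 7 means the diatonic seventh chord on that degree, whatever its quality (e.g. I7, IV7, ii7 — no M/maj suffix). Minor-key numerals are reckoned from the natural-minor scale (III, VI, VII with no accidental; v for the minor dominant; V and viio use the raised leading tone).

Stacked in thirds the chord is Gb-Bb-Db: a major triad on Gb.
Gb is scale degree 6 in Bb minor, and a major triad on that degree is written VI.
With Bb in the bass the chord is in first inversion, so the figured bass is 6.

VI6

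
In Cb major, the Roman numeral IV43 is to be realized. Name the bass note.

Cb

IV in Cb major has root Fb; the chord is Fb-Ab-Cb-Eb.
The figure 43 means second inversion — the fifth is in the bass.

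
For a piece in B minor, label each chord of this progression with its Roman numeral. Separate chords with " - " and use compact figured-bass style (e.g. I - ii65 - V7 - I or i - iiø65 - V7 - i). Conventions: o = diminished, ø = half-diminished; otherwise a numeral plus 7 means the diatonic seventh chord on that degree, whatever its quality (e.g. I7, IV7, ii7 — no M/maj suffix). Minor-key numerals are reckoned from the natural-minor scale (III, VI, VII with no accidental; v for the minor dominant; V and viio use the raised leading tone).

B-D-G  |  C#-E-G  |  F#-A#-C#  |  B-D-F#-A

B-D-G: root G is the submediant; major triad there is VI6.
C#-E-G has root C#, degree 2 in B minor, so iio.
F#-A#-C#: root F# is the dominant; major triad there is V.
B-D-F#-A: root B is the tonic; minor seventh chord there is i7.

VI6 - iio - V - i7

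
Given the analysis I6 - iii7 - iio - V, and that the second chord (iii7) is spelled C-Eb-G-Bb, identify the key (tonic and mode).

The anchor chord is a minor seventh chord on C, labeled iii7.
iii7 on C implies C is the mediant; that puts the tonic at Ab, and the lowercase numeral fits major mode.

Ab major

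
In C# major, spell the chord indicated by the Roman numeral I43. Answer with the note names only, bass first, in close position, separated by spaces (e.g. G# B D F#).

G# B# C# E#

The numeral's case and figure indicate a major seventh chord. In C# major its root, the tonic, is C#.
That chord is spelled C#-E#-G#-B#.
The figured bass 43 indicates second inversion, placing the fifth (G#) in the bass: G#-B#-C#-E#.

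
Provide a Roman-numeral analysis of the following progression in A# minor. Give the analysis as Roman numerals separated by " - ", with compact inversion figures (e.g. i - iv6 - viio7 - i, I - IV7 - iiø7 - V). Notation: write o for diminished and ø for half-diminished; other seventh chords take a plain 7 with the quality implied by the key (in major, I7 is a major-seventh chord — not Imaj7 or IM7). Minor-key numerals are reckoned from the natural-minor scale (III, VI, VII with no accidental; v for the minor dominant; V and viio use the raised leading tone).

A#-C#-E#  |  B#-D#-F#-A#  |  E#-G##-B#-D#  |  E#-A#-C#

A#-C#-E#: minor triad on A# = scale degree 1 → i.
B#-D#-F#-A#: half-diminished seventh chord on B# = scale degree 2 → iiø7.
E#-G##-B#-D#: root E# is the dominant; dominant seventh chord there is V7.
E#-A#-C#: root A# is the tonic; minor triad there is i64.

i - iiø7 - V7 - i64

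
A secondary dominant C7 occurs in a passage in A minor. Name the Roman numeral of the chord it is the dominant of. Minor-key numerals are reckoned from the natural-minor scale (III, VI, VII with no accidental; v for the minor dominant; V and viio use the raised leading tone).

VI

The chord is a dominant seventh chord on C.
A dominant resolves down a perfect fifth: C → F. In A minor, F is scale degree 6, i.e. VI.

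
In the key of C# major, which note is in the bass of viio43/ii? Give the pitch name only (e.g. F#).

G#

The applied chord viio43/ii is rooted on C##: C##-E#-G#-B.
The figure 43 means second inversion — the fifth is in the bass.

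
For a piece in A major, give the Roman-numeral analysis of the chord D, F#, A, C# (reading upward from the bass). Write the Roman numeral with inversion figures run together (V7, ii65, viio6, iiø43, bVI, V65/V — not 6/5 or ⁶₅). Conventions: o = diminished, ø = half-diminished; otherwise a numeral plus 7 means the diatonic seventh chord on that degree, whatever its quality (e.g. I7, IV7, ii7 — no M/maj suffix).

IV7

Stacked in thirds the chord is D-F#-A-C#: a major seventh chord on D.
D is scale degree 4 in A major, and a major seventh chord on that degree is written IV7.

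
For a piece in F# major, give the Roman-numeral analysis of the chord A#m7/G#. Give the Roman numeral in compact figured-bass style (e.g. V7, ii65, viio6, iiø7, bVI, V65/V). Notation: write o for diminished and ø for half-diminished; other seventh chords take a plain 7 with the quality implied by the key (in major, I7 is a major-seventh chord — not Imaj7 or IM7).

Stacked in thirds the chord is A#-C#-E#-G#: a minor seventh chord on A#.
In F# major, A# is the mediant; the diatonic minor seventh chord there is iii7.
With G# in the bass the chord is in third inversion, so the figured bass is 42.

iii42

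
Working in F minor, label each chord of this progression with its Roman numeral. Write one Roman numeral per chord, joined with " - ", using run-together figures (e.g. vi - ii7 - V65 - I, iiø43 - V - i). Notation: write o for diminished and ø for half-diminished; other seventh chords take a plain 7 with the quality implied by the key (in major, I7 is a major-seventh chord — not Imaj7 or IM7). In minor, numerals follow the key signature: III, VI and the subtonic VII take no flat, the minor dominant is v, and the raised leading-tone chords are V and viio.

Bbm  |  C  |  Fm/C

Bbm has root Bb, degree 4 in F minor, so iv.
C: root C is the dominant; major triad there is V.
Fm/C: minor triad on F = scale degree 1 → i64.

iv - V - i64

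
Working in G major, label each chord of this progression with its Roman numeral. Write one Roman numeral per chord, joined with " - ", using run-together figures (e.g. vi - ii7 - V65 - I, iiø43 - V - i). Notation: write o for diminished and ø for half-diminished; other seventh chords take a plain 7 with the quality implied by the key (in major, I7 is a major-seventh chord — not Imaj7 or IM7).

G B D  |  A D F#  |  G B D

G-B-D has root G, degree 1 in G major, so I.
A-D-F#: root D is the dominant; major triad there is V64.
G-B-D: root G is the tonic; major triad there is I.

I - V64 - I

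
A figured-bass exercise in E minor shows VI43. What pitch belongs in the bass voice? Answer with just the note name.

VI in E minor has root C; the chord is C-E-G-B.
The figure 43 means second inversion — the fifth is in the bass.

G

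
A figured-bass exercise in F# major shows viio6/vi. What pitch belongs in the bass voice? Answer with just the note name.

E#

The applied chord viio6/vi is rooted on C##: C##-E#-G#.
The figure 6 means first inversion — the third is in the bass.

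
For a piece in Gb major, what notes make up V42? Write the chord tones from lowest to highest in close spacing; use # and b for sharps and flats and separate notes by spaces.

The numeral's case and figure indicate a dominant seventh chord. In Gb major its root, scale degree 5, is Db.
That chord is spelled Db-F-Ab-Cb.
With the 42 figure the chord is in third inversion; from the bass Cb upward in close position it reads Cb-Db-F-Ab.

Cb Db F Ab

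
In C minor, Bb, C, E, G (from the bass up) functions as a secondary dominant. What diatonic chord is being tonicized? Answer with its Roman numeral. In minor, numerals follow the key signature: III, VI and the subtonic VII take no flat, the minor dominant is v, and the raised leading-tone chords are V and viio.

The chord is a dominant seventh chord on C.
A dominant resolves down a perfect fifth: C → F. In C minor, F is scale degree 4, i.e. iv.

iv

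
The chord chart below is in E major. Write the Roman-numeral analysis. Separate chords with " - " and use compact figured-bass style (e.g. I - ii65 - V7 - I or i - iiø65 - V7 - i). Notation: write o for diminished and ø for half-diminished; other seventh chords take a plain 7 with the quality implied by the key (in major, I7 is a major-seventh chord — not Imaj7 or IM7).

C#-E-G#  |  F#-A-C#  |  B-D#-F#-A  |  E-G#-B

vi - ii - V7 - I

C#-E-G# has root C#, degree 6 in E major, so vi.
F#-A-C#: minor triad on F# = scale degree 2 → ii.
B-D#-F#-A: dominant seventh chord on B = scale degree 5 → V7.
E-G#-B: root E is the tonic; major triad there is I.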